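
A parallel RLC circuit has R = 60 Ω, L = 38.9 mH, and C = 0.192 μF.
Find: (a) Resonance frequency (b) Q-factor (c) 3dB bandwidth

Step 1 — Resonance: ω₀ = 1/√(LC) = 1/√(0.0389·1.92e-07) = 1.157e+04 rad/s.
Step 2 — f₀ = ω₀/(2π) = 1842 Hz.
Step 3 — Parallel Q: Q = R/(ω₀L) = 60/(1.157e+04·0.0389) = 0.1333.
Step 4 — Bandwidth: Δω = ω₀/Q = 8.681e+04 rad/s; BW = Δω/(2π) = 1.382e+04 Hz.

(a) f₀ = 1842 Hz  (b) Q = 0.1333  (c) BW = 1.382e+04 Hz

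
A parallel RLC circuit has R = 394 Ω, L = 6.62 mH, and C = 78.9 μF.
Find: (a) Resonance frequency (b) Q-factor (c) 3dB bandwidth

Step 1 — Resonance: ω₀ = 1/√(LC) = 1/√(0.00662·7.89e-05) = 1384 rad/s.
Step 2 — f₀ = ω₀/(2π) = 220.2 Hz.
Step 3 — Parallel Q: Q = R/(ω₀L) = 394/(1384·0.00662) = 43.01.
Step 4 — Bandwidth: Δω = ω₀/Q = 32.17 rad/s; BW = Δω/(2π) = 5.12 Hz.

(a) f₀ = 220.2 Hz  (b) Q = 43.01  (c) BW = 5.12 Hz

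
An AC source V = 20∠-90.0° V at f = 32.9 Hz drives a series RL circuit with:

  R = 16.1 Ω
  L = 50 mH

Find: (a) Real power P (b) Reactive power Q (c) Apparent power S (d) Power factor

Step 1 — Angular frequency: ω = 2π·f = 2π·32.9 = 206.7 rad/s.
Step 2 — Component impedances:
  R: Z = R = 16.1 Ω
  L: Z = jωL = j·206.7·0.05 = 0 + j10.34 Ω
Step 3 — Series combination: Z_total = R + L = 16.1 + j10.34 Ω = 19.13∠32.7° Ω.
Step 4 — Source phasor: V = 20∠-90.0° V = 0 - j20 V.
Step 5 — Current: I = V / Z = -0.5647 - j0.8797 A = 1.045∠-122.7° A.
Step 6 — Complex power: S = V·I* = 17.59 + j11.29 VA.
Step 7 — Real power: P = Re(S) = 17.59 W.
Step 8 — Reactive power: Q = Im(S) = 11.29 VAR.
Step 9 — Apparent power: |S| = 20.91 VA.
Step 10 — Power factor: PF = P/|S| = 0.8415 (lagging).

(a) P = 17.59 W  (b) Q = 11.29 VAR  (c) S = 20.91 VA  (d) PF = 0.8415 (lagging)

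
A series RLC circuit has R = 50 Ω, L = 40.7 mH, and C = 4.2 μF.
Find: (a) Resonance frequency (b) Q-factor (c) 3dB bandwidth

Step 1 — Resonance condition Im(Z)=0 gives ω₀ = 1/√(LC).
Step 2 — ω₀ = 1/√(0.0407·4.2e-06) = 2419 rad/s.
Step 3 — f₀ = ω₀/(2π) = 384.9 Hz.
Step 4 — Series Q: Q = ω₀L/R = 2419·0.0407/50 = 1.969.
Step 5 — 3dB bandwidth: Δω = ω₀/Q = 1229 rad/s; BW = Δω/(2π) = 195.5 Hz.

(a) f₀ = 384.9 Hz  (b) Q = 1.969  (c) BW = 195.5 Hz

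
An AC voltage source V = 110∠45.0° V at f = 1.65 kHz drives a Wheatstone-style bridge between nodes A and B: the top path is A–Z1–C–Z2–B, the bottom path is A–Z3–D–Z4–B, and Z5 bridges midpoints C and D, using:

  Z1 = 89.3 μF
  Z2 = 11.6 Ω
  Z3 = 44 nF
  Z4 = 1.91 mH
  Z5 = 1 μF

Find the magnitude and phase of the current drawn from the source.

Step 1 — Angular frequency: ω = 2π·f = 2π·1650 = 1.037e+04 rad/s.
Step 2 — Component impedances:
  Z1: Z = 1/(jωC) = -j/(ω·C) = 0 - j1.08 Ω
  Z2: Z = R = 11.6 Ω
  Z3: Z = 1/(jωC) = -j/(ω·C) = 0 - j2192 Ω
  Z4: Z = jωL = j·1.037e+04·0.00191 = 0 + j19.8 Ω
  Z5: Z = 1/(jωC) = -j/(ω·C) = 0 - j96.46 Ω
Step 3 — Bridge requires nodal analysis (the Z5 bridge couples midpoints C and D, so the two paths cannot be reduced to a simple series/parallel combination). Setting node B to ground and injecting 1 A at node A, the 3-node admittance system at A, C, D solves to V_A = Z_AB = 11.3 - j2.885 Ω = 11.66∠-14.3° Ω.
Step 4 — Source phasor: V = 110∠45.0° V = 77.78 + j77.78 V.
Step 5 — Ohm's law: I = V / Z_total = (77.78 + j77.78) / (11.3 - j2.885) = 4.813 + j8.114 A.
Step 6 — Convert to polar: |I| = 9.434 A, ∠I = 59.3°.

I = 9.434∠59.3° A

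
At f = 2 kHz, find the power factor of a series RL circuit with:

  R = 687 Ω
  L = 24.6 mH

Step 1 — Angular frequency: ω = 2π·f = 2π·2000 = 1.257e+04 rad/s.
Step 2 — Component impedances:
  R: Z = R = 687 Ω
  L: Z = jωL = j·1.257e+04·0.0246 = 0 + j309.1 Ω
Step 3 — Series combination: Z_total = R + L = 687 + j309.1 Ω = 753.3∠24.2° Ω.
Step 4 — Power factor: PF = cos(φ) = Re(Z)/|Z| = 687/753.35 = 0.9119.
Step 5 — Type: Im(Z) = 309.1 ⇒ lagging (phase φ = 24.2°).

PF = 0.9119 (lagging, φ = 24.2°)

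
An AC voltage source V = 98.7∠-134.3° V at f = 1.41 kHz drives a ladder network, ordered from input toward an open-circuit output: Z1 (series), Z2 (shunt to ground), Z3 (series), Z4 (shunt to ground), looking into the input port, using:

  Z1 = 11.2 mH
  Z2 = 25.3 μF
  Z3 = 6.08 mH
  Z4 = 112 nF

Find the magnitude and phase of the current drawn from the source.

Step 1 — Angular frequency: ω = 2π·f = 2π·1410 = 8859 rad/s.
Step 2 — Component impedances:
  Z1: Z = jωL = j·8859·0.0112 = 0 + j99.22 Ω
  Z2: Z = 1/(jωC) = -j/(ω·C) = 0 - j4.461 Ω
  Z3: Z = jωL = j·8859·0.00608 = 0 + j53.86 Ω
  Z4: Z = 1/(jωC) = -j/(ω·C) = 0 - j1008 Ω
Step 3 — Ladder network (open output): work backward from the far end, alternating series and parallel combinations. Z_in = 0 + j94.78 Ω = 94.78∠90.0° Ω.
Step 4 — Source phasor: V = 98.7∠-134.3° V = -68.93 - j70.64 V.
Step 5 — Ohm's law: I = V / Z_total = (-68.93 - j70.64) / (0 + j94.78) = -0.7453 + j0.7273 A.
Step 6 — Convert to polar: |I| = 1.041 A, ∠I = 135.7°.

I = 1.041∠135.7° A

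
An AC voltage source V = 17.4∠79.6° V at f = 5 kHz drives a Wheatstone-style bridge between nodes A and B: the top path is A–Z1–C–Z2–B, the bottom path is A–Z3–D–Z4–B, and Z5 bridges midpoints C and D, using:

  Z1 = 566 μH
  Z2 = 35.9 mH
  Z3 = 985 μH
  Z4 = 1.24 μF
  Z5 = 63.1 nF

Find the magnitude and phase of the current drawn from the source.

Step 1 — Angular frequency: ω = 2π·f = 2π·5000 = 3.142e+04 rad/s.
Step 2 — Component impedances:
  Z1: Z = jωL = j·3.142e+04·0.000566 = 0 + j17.78 Ω
  Z2: Z = jωL = j·3.142e+04·0.0359 = 0 + j1128 Ω
  Z3: Z = jωL = j·3.142e+04·0.000985 = 0 + j30.94 Ω
  Z4: Z = 1/(jωC) = -j/(ω·C) = 0 - j25.67 Ω
  Z5: Z = 1/(jωC) = -j/(ω·C) = 0 - j504.5 Ω
Step 3 — Bridge requires nodal analysis (the Z5 bridge couples midpoints C and D, so the two paths cannot be reduced to a simple series/parallel combination). Setting node B to ground and injecting 1 A at node A, the 3-node admittance system at A, C, D solves to V_A = Z_AB = 0 + j7.312 Ω = 7.312∠90.0° Ω.
Step 4 — Source phasor: V = 17.4∠79.6° V = 3.141 + j17.11 V.
Step 5 — Ohm's law: I = V / Z_total = (3.141 + j17.11) / (0 + j7.312) = 2.341 - j0.4296 A.
Step 6 — Convert to polar: |I| = 2.38 A, ∠I = -10.4°.

I = 2.38∠-10.4° A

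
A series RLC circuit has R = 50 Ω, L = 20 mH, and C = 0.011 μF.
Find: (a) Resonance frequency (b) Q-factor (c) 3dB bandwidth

Step 1 — Resonance: ω₀ = 1/√(LC) = 1/√(0.02·1.1e-08) = 6.742e+04 rad/s.
Step 2 — f₀ = ω₀/(2π) = 1.073e+04 Hz.
Step 3 — Series Q: Q = ω₀L/R = 6.742e+04·0.02/50 = 26.97.
Step 4 — Bandwidth: Δω = ω₀/Q = 2500 rad/s; BW = Δω/(2π) = 397.9 Hz.

(a) f₀ = 1.073e+04 Hz  (b) Q = 26.97  (c) BW = 397.9 Hz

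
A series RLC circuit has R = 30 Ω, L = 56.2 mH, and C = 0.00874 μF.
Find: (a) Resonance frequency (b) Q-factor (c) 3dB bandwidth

Step 1 — Resonance condition Im(Z)=0 gives ω₀ = 1/√(LC).
Step 2 — ω₀ = 1/√(0.0562·8.74e-09) = 4.512e+04 rad/s.
Step 3 — f₀ = ω₀/(2π) = 7181 Hz.
Step 4 — Series Q: Q = ω₀L/R = 4.512e+04·0.0562/30 = 84.53.
Step 5 — 3dB bandwidth: Δω = ω₀/Q = 533.8 rad/s; BW = Δω/(2π) = 84.96 Hz.

(a) f₀ = 7181 Hz  (b) Q = 84.53  (c) BW = 84.96 Hz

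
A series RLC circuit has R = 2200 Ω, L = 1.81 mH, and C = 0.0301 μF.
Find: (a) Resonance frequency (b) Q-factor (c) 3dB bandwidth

Step 1 — Resonance: ω₀ = 1/√(LC) = 1/√(0.00181·3.01e-08) = 1.355e+05 rad/s.
Step 2 — f₀ = ω₀/(2π) = 2.156e+04 Hz.
Step 3 — Series Q: Q = ω₀L/R = 1.355e+05·0.00181/2200 = 0.1115.
Step 4 — Bandwidth: Δω = ω₀/Q = 1.215e+06 rad/s; BW = Δω/(2π) = 1.934e+05 Hz.

(a) f₀ = 2.156e+04 Hz  (b) Q = 0.1115  (c) BW = 1.934e+05 Hz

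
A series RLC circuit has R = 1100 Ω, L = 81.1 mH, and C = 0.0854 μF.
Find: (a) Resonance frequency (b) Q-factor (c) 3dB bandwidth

Step 1 — Resonance: ω₀ = 1/√(LC) = 1/√(0.0811·8.54e-08) = 1.202e+04 rad/s.
Step 2 — f₀ = ω₀/(2π) = 1912 Hz.
Step 3 — Series Q: Q = ω₀L/R = 1.202e+04·0.0811/1100 = 0.8859.
Step 4 — Bandwidth: Δω = ω₀/Q = 1.356e+04 rad/s; BW = Δω/(2π) = 2159 Hz.

(a) f₀ = 1912 Hz  (b) Q = 0.8859  (c) BW = 2159 Hz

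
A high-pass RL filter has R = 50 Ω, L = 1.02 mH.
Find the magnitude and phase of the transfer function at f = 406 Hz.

Step 1 — Angular frequency: ω = 2π·406 = 2551 rad/s.
Step 2 — Transfer function: H(jω) = jωL/(R + jωL).
Step 3 — Numerator jωL = j·2.602; denominator R + jωL = 50 + j2.602.
Step 4 — H = 0.002701 + j0.0519.
Step 5 — Magnitude: |H| = 0.05197 (-25.7 dB); phase: φ = 87.0°.

|H| = 0.05197 (-25.7 dB), φ = 87.0°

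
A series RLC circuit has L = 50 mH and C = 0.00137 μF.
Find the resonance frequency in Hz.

Step 1 — Resonance condition Im(Z)=0 gives ω₀ = 1/√(LC).
Step 2 — ω₀ = 1/√(0.05·1.37e-09) = 1.208e+05 rad/s.
Step 3 — f₀ = ω₀/(2π) = 1.923e+04 Hz.

f₀ = 1.923e+04 Hz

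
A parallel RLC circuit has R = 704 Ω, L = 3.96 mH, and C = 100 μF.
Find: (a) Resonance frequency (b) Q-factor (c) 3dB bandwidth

Step 1 — Resonance: ω₀ = 1/√(LC) = 1/√(0.00396·0.0001) = 1589 rad/s.
Step 2 — f₀ = ω₀/(2π) = 252.9 Hz.
Step 3 — Parallel Q: Q = R/(ω₀L) = 704/(1589·0.00396) = 111.9.
Step 4 — Bandwidth: Δω = ω₀/Q = 14.2 rad/s; BW = Δω/(2π) = 2.261 Hz.

(a) f₀ = 252.9 Hz  (b) Q = 111.9  (c) BW = 2.261 Hz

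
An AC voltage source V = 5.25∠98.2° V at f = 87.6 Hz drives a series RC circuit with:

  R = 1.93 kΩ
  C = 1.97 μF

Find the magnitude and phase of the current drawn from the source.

Step 1 — Angular frequency: ω = 2π·f = 2π·87.6 = 550.4 rad/s.
Step 2 — Component impedances:
  R: Z = R = 1930 Ω
  C: Z = 1/(jωC) = -j/(ω·C) = 0 - j922.3 Ω
Step 3 — Series combination: Z_total = R + C = 1930 - j922.3 Ω = 2139∠-25.5° Ω.
Step 4 — Source phasor: V = 5.25∠98.2° V = -0.7488 + j5.196 V.
Step 5 — Ohm's law: I = V / Z_total = (-0.7488 + j5.196) / (1930 - j922.3) = -0.001363 + j0.002041 A.
Step 6 — Convert to polar: |I| = 0.002454 A, ∠I = 123.7°.

I = 0.002454∠123.7° A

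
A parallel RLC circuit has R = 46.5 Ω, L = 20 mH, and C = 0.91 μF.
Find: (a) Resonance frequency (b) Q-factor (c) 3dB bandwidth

Step 1 — Resonance: ω₀ = 1/√(LC) = 1/√(0.02·9.1e-07) = 7412 rad/s.
Step 2 — f₀ = ω₀/(2π) = 1180 Hz.
Step 3 — Parallel Q: Q = R/(ω₀L) = 46.5/(7412·0.02) = 0.3137.
Step 4 — Bandwidth: Δω = ω₀/Q = 2.363e+04 rad/s; BW = Δω/(2π) = 3761 Hz.

(a) f₀ = 1180 Hz  (b) Q = 0.3137  (c) BW = 3761 Hz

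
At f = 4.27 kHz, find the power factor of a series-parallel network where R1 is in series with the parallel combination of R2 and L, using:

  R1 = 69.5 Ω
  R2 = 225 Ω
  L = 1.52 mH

Step 1 — Angular frequency: ω = 2π·f = 2π·4270 = 2.683e+04 rad/s.
Step 2 — Component impedances:
  R1: Z = R = 69.5 Ω
  R2: Z = R = 225 Ω
  L: Z = jωL = j·2.683e+04·0.00152 = 0 + j40.78 Ω
Step 3 — Parallel branch: R2 || L = 1/(1/R2 + 1/L) = 7.156 + j39.48 Ω.
Step 4 — Series with R1: Z_total = R1 + (R2 || L) = 76.66 + j39.48 Ω = 86.23∠27.3° Ω.
Step 5 — Power factor: PF = cos(φ) = Re(Z)/|Z| = 76.66/86.23 = 0.889.
Step 6 — Type: Im(Z) = 39.48 ⇒ lagging (phase φ = 27.3°).

PF = 0.889 (lagging, φ = 27.3°)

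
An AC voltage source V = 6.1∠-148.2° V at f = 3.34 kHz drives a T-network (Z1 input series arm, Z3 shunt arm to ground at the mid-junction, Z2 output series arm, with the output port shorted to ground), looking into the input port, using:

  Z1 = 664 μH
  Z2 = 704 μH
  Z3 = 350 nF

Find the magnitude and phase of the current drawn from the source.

Step 1 — Angular frequency: ω = 2π·f = 2π·3340 = 2.099e+04 rad/s.
Step 2 — Component impedances:
  Z1: Z = jωL = j·2.099e+04·0.000664 = 0 + j13.93 Ω
  Z2: Z = jωL = j·2.099e+04·0.000704 = 0 + j14.77 Ω
  Z3: Z = 1/(jωC) = -j/(ω·C) = 0 - j136.1 Ω
Step 3 — With the output port shorted to ground, the output series arm Z2 runs from the junction to ground; the shunt arm Z3 also runs from the junction to ground. They appear in parallel: Z3 || Z2 = 0 + j16.57 Ω.
Step 4 — Series with input arm Z1: Z_in = Z1 + (Z3 || Z2) = 0 + j30.51 Ω = 30.51∠90.0° Ω.
Step 5 — Source phasor: V = 6.1∠-148.2° V = -5.184 - j3.214 V.
Step 6 — Ohm's law: I = V / Z_total = (-5.184 - j3.214) / (0 + j30.51) = -0.1054 + j0.1699 A.
Step 7 — Convert to polar: |I| = 0.2 A, ∠I = 121.8°.

I = 0.2∠121.8° A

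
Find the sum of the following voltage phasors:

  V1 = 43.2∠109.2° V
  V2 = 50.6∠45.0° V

Step 1 — Convert each phasor to rectangular form:
  V1 = 43.2·(cos(109.2°) + j·sin(109.2°)) = -14.21 + j40.8 V
  V2 = 50.6·(cos(45.0°) + j·sin(45.0°)) = 35.78 + j35.78 V
Step 2 — Sum components: V_total = 21.57 + j76.58 V.
Step 3 — Convert to polar: |V_total| = 79.56 V, ∠V_total = 74.3°.

V_total = 79.56∠74.3° V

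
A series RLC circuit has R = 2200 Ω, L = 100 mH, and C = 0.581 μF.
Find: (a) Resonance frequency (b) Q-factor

Step 1 — Resonance condition Im(Z)=0 gives ω₀ = 1/√(LC).
Step 2 — ω₀ = 1/√(0.1·5.81e-07) = 4149 rad/s.
Step 3 — f₀ = ω₀/(2π) = 660.3 Hz.
Step 4 — Series Q: Q = ω₀L/R = 4149·0.1/2200 = 0.1886.

(a) f₀ = 660.3 Hz  (b) Q = 0.1886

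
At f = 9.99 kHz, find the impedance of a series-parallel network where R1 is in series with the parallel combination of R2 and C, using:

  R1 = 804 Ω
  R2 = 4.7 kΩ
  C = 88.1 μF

Step 1 — Angular frequency: ω = 2π·f = 2π·9990 = 6.277e+04 rad/s.
Step 2 — Component impedances:
  R1: Z = R = 804 Ω
  R2: Z = R = 4700 Ω
  C: Z = 1/(jωC) = -j/(ω·C) = 0 - j0.1808 Ω
Step 3 — Parallel branch: R2 || C = 1/(1/R2 + 1/C) = 6.958e-06 - j0.1808 Ω.
Step 4 — Series with R1: Z_total = R1 + (R2 || C) = 804 - j0.1808 Ω = 804∠-0.0° Ω.

Z = 804 - j0.1808 Ω = 804∠-0.0° Ω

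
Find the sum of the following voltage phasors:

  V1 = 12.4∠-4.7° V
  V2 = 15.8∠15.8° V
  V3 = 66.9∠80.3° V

Step 1 — Convert each phasor to rectangular form:
  V1 = 12.4·(cos(-4.7°) + j·sin(-4.7°)) = 12.36 - j1.016 V
  V2 = 15.8·(cos(15.8°) + j·sin(15.8°)) = 15.2 + j4.302 V
  V3 = 66.9·(cos(80.3°) + j·sin(80.3°)) = 11.27 + j65.94 V
Step 2 — Sum components: V_total = 38.83 + j69.23 V.
Step 3 — Convert to polar: |V_total| = 79.38 V, ∠V_total = 60.7°.

V_total = 79.38∠60.7° V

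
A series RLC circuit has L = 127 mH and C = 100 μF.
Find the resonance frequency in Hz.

Step 1 — Resonance condition Im(Z)=0 gives ω₀ = 1/√(LC).
Step 2 — ω₀ = 1/√(0.127·0.0001) = 280.6 rad/s.
Step 3 — f₀ = ω₀/(2π) = 44.66 Hz.

f₀ = 44.66 Hz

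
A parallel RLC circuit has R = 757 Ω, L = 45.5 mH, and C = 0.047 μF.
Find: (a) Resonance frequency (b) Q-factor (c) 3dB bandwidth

Step 1 — Resonance: ω₀ = 1/√(LC) = 1/√(0.0455·4.7e-08) = 2.162e+04 rad/s.
Step 2 — f₀ = ω₀/(2π) = 3442 Hz.
Step 3 — Parallel Q: Q = R/(ω₀L) = 757/(2.162e+04·0.0455) = 0.7694.
Step 4 — Bandwidth: Δω = ω₀/Q = 2.811e+04 rad/s; BW = Δω/(2π) = 4473 Hz.

(a) f₀ = 3442 Hz  (b) Q = 0.7694  (c) BW = 4473 Hz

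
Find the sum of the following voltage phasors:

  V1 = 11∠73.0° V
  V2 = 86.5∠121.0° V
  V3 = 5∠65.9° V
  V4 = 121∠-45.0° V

Step 1 — Convert each phasor to rectangular form:
  V1 = 11·(cos(73.0°) + j·sin(73.0°)) = 3.216 + j10.52 V
  V2 = 86.5·(cos(121.0°) + j·sin(121.0°)) = -44.55 + j74.14 V
  V3 = 5·(cos(65.9°) + j·sin(65.9°)) = 2.042 + j4.564 V
  V4 = 121·(cos(-45.0°) + j·sin(-45.0°)) = 85.56 - j85.56 V
Step 2 — Sum components: V_total = 46.27 + j3.669 V.
Step 3 — Convert to polar: |V_total| = 46.41 V, ∠V_total = 4.5°.

V_total = 46.41∠4.5° V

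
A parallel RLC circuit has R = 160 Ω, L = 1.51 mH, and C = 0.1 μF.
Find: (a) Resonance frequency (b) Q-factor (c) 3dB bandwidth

Step 1 — Resonance: ω₀ = 1/√(LC) = 1/√(0.00151·1e-07) = 8.138e+04 rad/s.
Step 2 — f₀ = ω₀/(2π) = 1.295e+04 Hz.
Step 3 — Parallel Q: Q = R/(ω₀L) = 160/(8.138e+04·0.00151) = 1.302.
Step 4 — Bandwidth: Δω = ω₀/Q = 6.25e+04 rad/s; BW = Δω/(2π) = 9947 Hz.

(a) f₀ = 1.295e+04 Hz  (b) Q = 1.302  (c) BW = 9947 Hz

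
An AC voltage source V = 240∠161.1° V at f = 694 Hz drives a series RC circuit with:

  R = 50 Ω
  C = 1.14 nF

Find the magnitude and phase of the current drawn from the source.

Step 1 — Angular frequency: ω = 2π·f = 2π·694 = 4361 rad/s.
Step 2 — Component impedances:
  R: Z = R = 50 Ω
  C: Z = 1/(jωC) = -j/(ω·C) = 0 - j2.012e+05 Ω
Step 3 — Series combination: Z_total = R + C = 50 - j2.012e+05 Ω = 2.012e+05∠-90.0° Ω.
Step 4 — Source phasor: V = 240∠161.1° V = -227.1 + j77.74 V.
Step 5 — Ohm's law: I = V / Z_total = (-227.1 + j77.74) / (50 - j2.012e+05) = -0.0003867 - j0.001129 A.
Step 6 — Convert to polar: |I| = 0.001193 A, ∠I = -108.9°.

I = 0.001193∠-108.9° A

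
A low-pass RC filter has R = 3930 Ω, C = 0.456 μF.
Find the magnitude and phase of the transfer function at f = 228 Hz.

Step 1 — Angular frequency: ω = 2π·228 = 1433 rad/s.
Step 2 — Transfer function: H(jω) = 1/(1 + jωRC).
Step 3 — Denominator: 1 + jωRC = 1 + j·1433·3930·4.56e-07 = 1 + j2.567.
Step 4 — H = 0.1317 - j0.3382.
Step 5 — Magnitude: |H| = 0.363 (-8.8 dB); phase: φ = -68.7°.

|H| = 0.363 (-8.8 dB), φ = -68.7°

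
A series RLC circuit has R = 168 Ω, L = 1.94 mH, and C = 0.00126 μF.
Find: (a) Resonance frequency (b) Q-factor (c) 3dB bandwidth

Step 1 — Resonance: ω₀ = 1/√(LC) = 1/√(0.00194·1.26e-09) = 6.396e+05 rad/s.
Step 2 — f₀ = ω₀/(2π) = 1.018e+05 Hz.
Step 3 — Series Q: Q = ω₀L/R = 6.396e+05·0.00194/168 = 7.386.
Step 4 — Bandwidth: Δω = ω₀/Q = 8.66e+04 rad/s; BW = Δω/(2π) = 1.378e+04 Hz.

(a) f₀ = 1.018e+05 Hz  (b) Q = 7.386  (c) BW = 1.378e+04 Hz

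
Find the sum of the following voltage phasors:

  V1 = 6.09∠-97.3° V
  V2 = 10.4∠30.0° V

Step 1 — Convert each phasor to rectangular form:
  V1 = 6.09·(cos(-97.3°) + j·sin(-97.3°)) = -0.7738 - j6.041 V
  V2 = 10.4·(cos(30.0°) + j·sin(30.0°)) = 9.007 + j5.2 V
Step 2 — Sum components: V_total = 8.233 - j0.8406 V.
Step 3 — Convert to polar: |V_total| = 8.276 V, ∠V_total = -5.8°.

V_total = 8.276∠-5.8° V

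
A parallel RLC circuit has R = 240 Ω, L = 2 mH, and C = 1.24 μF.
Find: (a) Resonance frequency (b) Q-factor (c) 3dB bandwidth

Step 1 — Resonance: ω₀ = 1/√(LC) = 1/√(0.002·1.24e-06) = 2.008e+04 rad/s.
Step 2 — f₀ = ω₀/(2π) = 3196 Hz.
Step 3 — Parallel Q: Q = R/(ω₀L) = 240/(2.008e+04·0.002) = 5.976.
Step 4 — Bandwidth: Δω = ω₀/Q = 3360 rad/s; BW = Δω/(2π) = 534.8 Hz.

(a) f₀ = 3196 Hz  (b) Q = 5.976  (c) BW = 534.8 Hz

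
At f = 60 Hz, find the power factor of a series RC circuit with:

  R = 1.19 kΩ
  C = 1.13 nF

Step 1 — Angular frequency: ω = 2π·f = 2π·60 = 377 rad/s.
Step 2 — Component impedances:
  R: Z = R = 1190 Ω
  C: Z = 1/(jωC) = -j/(ω·C) = 0 - j2.347e+06 Ω
Step 3 — Series combination: Z_total = R + C = 1190 - j2.347e+06 Ω = 2.347e+06∠-90.0° Ω.
Step 4 — Power factor: PF = cos(φ) = Re(Z)/|Z| = 1190/2.3474e+06 = 0.0005069.
Step 5 — Type: Im(Z) = -2.347e+06 ⇒ leading (phase φ = -90.0°).

PF = 0.0005069 (leading, φ = -90.0°)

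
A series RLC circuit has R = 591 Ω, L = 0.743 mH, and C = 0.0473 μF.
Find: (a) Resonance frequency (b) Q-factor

Step 1 — Resonance condition Im(Z)=0 gives ω₀ = 1/√(LC).
Step 2 — ω₀ = 1/√(0.000743·4.73e-08) = 1.687e+05 rad/s.
Step 3 — f₀ = ω₀/(2π) = 2.685e+04 Hz.
Step 4 — Series Q: Q = ω₀L/R = 1.687e+05·0.000743/591 = 0.2121.

(a) f₀ = 2.685e+04 Hz  (b) Q = 0.2121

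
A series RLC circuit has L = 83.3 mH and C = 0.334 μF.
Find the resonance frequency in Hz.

Step 1 — Resonance condition Im(Z)=0 gives ω₀ = 1/√(LC).
Step 2 — ω₀ = 1/√(0.0833·3.34e-07) = 5995 rad/s.
Step 3 — f₀ = ω₀/(2π) = 954.2 Hz.

f₀ = 954.2 Hz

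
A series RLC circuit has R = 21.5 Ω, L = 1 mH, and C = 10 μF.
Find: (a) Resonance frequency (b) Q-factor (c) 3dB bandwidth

Step 1 — Resonance: ω₀ = 1/√(LC) = 1/√(0.001·1e-05) = 1e+04 rad/s.
Step 2 — f₀ = ω₀/(2π) = 1592 Hz.
Step 3 — Series Q: Q = ω₀L/R = 1e+04·0.001/21.5 = 0.4651.
Step 4 — Bandwidth: Δω = ω₀/Q = 2.15e+04 rad/s; BW = Δω/(2π) = 3422 Hz.

(a) f₀ = 1592 Hz  (b) Q = 0.4651  (c) BW = 3422 Hz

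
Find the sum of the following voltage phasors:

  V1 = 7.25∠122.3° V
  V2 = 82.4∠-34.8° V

Step 1 — Convert each phasor to rectangular form:
  V1 = 7.25·(cos(122.3°) + j·sin(122.3°)) = -3.874 + j6.128 V
  V2 = 82.4·(cos(-34.8°) + j·sin(-34.8°)) = 67.66 - j47.03 V
Step 2 — Sum components: V_total = 63.79 - j40.9 V.
Step 3 — Convert to polar: |V_total| = 75.77 V, ∠V_total = -32.7°.

V_total = 75.77∠-32.7° V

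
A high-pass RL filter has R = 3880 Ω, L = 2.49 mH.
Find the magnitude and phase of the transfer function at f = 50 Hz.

Step 1 — Angular frequency: ω = 2π·50 = 314.2 rad/s.
Step 2 — Transfer function: H(jω) = jωL/(R + jωL).
Step 3 — Numerator jωL = j·0.7823; denominator R + jωL = 3880 + j0.7823.
Step 4 — H = 4.065e-08 + j0.0002016.
Step 5 — Magnitude: |H| = 0.0002016 (-73.9 dB); phase: φ = 90.0°.

|H| = 0.0002016 (-73.9 dB), φ = 90.0°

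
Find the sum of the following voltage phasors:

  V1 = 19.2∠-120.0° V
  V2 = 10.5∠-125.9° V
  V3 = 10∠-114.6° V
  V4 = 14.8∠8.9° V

Step 1 — Convert each phasor to rectangular form:
  V1 = 19.2·(cos(-120.0°) + j·sin(-120.0°)) = -9.6 - j16.63 V
  V2 = 10.5·(cos(-125.9°) + j·sin(-125.9°)) = -6.157 - j8.505 V
  V3 = 10·(cos(-114.6°) + j·sin(-114.6°)) = -4.163 - j9.092 V
  V4 = 14.8·(cos(8.9°) + j·sin(8.9°)) = 14.62 + j2.29 V
Step 2 — Sum components: V_total = -5.298 - j31.94 V.
Step 3 — Convert to polar: |V_total| = 32.37 V, ∠V_total = -99.4°.

V_total = 32.37∠-99.4° V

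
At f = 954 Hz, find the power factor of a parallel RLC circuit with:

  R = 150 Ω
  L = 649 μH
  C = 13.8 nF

Step 1 — Angular frequency: ω = 2π·f = 2π·954 = 5994 rad/s.
Step 2 — Component impedances:
  R: Z = R = 150 Ω
  L: Z = jωL = j·5994·0.000649 = 0 + j3.89 Ω
  C: Z = 1/(jωC) = -j/(ω·C) = 0 - j1.209e+04 Ω
Step 3 — Parallel combination: 1/Z_total = 1/R + 1/L + 1/C; Z_total = 0.1009 + j3.889 Ω = 3.89∠88.5° Ω.
Step 4 — Power factor: PF = cos(φ) = Re(Z)/|Z| = 0.10089/3.8902 = 0.02593.
Step 5 — Type: Im(Z) = 3.889 ⇒ lagging (phase φ = 88.5°).

PF = 0.02593 (lagging, φ = 88.5°)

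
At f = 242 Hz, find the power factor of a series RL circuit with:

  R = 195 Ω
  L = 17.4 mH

Step 1 — Angular frequency: ω = 2π·f = 2π·242 = 1521 rad/s.
Step 2 — Component impedances:
  R: Z = R = 195 Ω
  L: Z = jωL = j·1521·0.0174 = 0 + j26.46 Ω
Step 3 — Series combination: Z_total = R + L = 195 + j26.46 Ω = 196.8∠7.7° Ω.
Step 4 — Power factor: PF = cos(φ) = Re(Z)/|Z| = 195/196.8 = 0.9909.
Step 5 — Type: Im(Z) = 26.46 ⇒ lagging (phase φ = 7.7°).

PF = 0.9909 (lagging, φ = 7.7°)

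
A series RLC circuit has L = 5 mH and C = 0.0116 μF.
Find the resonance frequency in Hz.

Step 1 — Resonance condition Im(Z)=0 gives ω₀ = 1/√(LC).
Step 2 — ω₀ = 1/√(0.005·1.16e-08) = 1.313e+05 rad/s.
Step 3 — f₀ = ω₀/(2π) = 2.09e+04 Hz.

f₀ = 2.09e+04 Hz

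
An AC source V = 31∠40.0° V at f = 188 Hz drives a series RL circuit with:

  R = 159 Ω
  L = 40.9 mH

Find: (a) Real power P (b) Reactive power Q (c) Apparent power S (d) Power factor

Step 1 — Angular frequency: ω = 2π·f = 2π·188 = 1181 rad/s.
Step 2 — Component impedances:
  R: Z = R = 159 Ω
  L: Z = jωL = j·1181·0.0409 = 0 + j48.31 Ω
Step 3 — Series combination: Z_total = R + L = 159 + j48.31 Ω = 166.2∠16.9° Ω.
Step 4 — Source phasor: V = 31∠40.0° V = 23.75 + j19.93 V.
Step 5 — Current: I = V / Z = 0.1716 + j0.07318 A = 0.1865∠23.1° A.
Step 6 — Complex power: S = V·I* = 5.533 + j1.681 VA.
Step 7 — Real power: P = Re(S) = 5.533 W.
Step 8 — Reactive power: Q = Im(S) = 1.681 VAR.
Step 9 — Apparent power: |S| = 5.783 VA.
Step 10 — Power factor: PF = P/|S| = 0.9568 (lagging).

(a) P = 5.533 W  (b) Q = 1.681 VAR  (c) S = 5.783 VA  (d) PF = 0.9568 (lagging)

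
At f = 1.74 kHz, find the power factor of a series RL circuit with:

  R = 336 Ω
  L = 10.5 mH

Step 1 — Angular frequency: ω = 2π·f = 2π·1740 = 1.093e+04 rad/s.
Step 2 — Component impedances:
  R: Z = R = 336 Ω
  L: Z = jωL = j·1.093e+04·0.0105 = 0 + j114.8 Ω
Step 3 — Series combination: Z_total = R + L = 336 + j114.8 Ω = 355.1∠18.9° Ω.
Step 4 — Power factor: PF = cos(φ) = Re(Z)/|Z| = 336/355.07 = 0.9463.
Step 5 — Type: Im(Z) = 114.8 ⇒ lagging (phase φ = 18.9°).

PF = 0.9463 (lagging, φ = 18.9°)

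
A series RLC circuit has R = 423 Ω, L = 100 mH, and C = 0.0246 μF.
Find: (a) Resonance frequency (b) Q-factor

Step 1 — Resonance condition Im(Z)=0 gives ω₀ = 1/√(LC).
Step 2 — ω₀ = 1/√(0.1·2.46e-08) = 2.016e+04 rad/s.
Step 3 — f₀ = ω₀/(2π) = 3209 Hz.
Step 4 — Series Q: Q = ω₀L/R = 2.016e+04·0.1/423 = 4.766.

(a) f₀ = 3209 Hz  (b) Q = 4.766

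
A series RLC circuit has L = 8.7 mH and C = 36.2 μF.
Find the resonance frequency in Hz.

Step 1 — Resonance condition Im(Z)=0 gives ω₀ = 1/√(LC).
Step 2 — ω₀ = 1/√(0.0087·3.62e-05) = 1782 rad/s.
Step 3 — f₀ = ω₀/(2π) = 283.6 Hz.

f₀ = 283.6 Hz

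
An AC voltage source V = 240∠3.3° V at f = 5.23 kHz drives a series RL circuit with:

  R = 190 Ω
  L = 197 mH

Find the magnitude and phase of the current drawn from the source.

Step 1 — Angular frequency: ω = 2π·f = 2π·5230 = 3.286e+04 rad/s.
Step 2 — Component impedances:
  R: Z = R = 190 Ω
  L: Z = jωL = j·3.286e+04·0.197 = 0 + j6474 Ω
Step 3 — Series combination: Z_total = R + L = 190 + j6474 Ω = 6476∠88.3° Ω.
Step 4 — Source phasor: V = 240∠3.3° V = 239.6 + j13.82 V.
Step 5 — Ohm's law: I = V / Z_total = (239.6 + j13.82) / (190 + j6474) = 0.003218 - j0.03692 A.
Step 6 — Convert to polar: |I| = 0.03706 A, ∠I = -85.0°.

I = 0.03706∠-85.0° A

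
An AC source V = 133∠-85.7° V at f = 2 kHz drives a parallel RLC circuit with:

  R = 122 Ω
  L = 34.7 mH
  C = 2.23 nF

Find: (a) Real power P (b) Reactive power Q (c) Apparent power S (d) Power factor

Step 1 — Angular frequency: ω = 2π·f = 2π·2000 = 1.257e+04 rad/s.
Step 2 — Component impedances:
  R: Z = R = 122 Ω
  L: Z = jωL = j·1.257e+04·0.0347 = 0 + j436.1 Ω
  C: Z = 1/(jωC) = -j/(ω·C) = 0 - j3.568e+04 Ω
Step 3 — Parallel combination: 1/Z_total = 1/R + 1/L + 1/C; Z_total = 113.3 + j31.32 Ω = 117.6∠15.4° Ω.
Step 4 — Source phasor: V = 133∠-85.7° V = 9.972 - j132.6 V.
Step 5 — Current: I = V / Z = -0.2187 - j1.11 A = 1.131∠-101.1° A.
Step 6 — Complex power: S = V·I* = 145 + j40.07 VA.
Step 7 — Real power: P = Re(S) = 145 W.
Step 8 — Reactive power: Q = Im(S) = 40.07 VAR.
Step 9 — Apparent power: |S| = 150.4 VA.
Step 10 — Power factor: PF = P/|S| = 0.9639 (lagging).

(a) P = 145 W  (b) Q = 40.07 VAR  (c) S = 150.4 VA  (d) PF = 0.9639 (lagging)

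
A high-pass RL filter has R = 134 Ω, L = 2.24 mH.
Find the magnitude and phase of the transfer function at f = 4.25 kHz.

Step 1 — Angular frequency: ω = 2π·4250 = 2.67e+04 rad/s.
Step 2 — Transfer function: H(jω) = jωL/(R + jωL).
Step 3 — Numerator jωL = j·59.82; denominator R + jωL = 134 + j59.82.
Step 4 — H = 0.1662 + j0.3722.
Step 5 — Magnitude: |H| = 0.4076 (-7.8 dB); phase: φ = 65.9°.

|H| = 0.4076 (-7.8 dB), φ = 65.9°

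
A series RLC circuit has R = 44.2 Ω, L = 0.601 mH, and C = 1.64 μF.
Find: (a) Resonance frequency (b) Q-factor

Step 1 — Resonance condition Im(Z)=0 gives ω₀ = 1/√(LC).
Step 2 — ω₀ = 1/√(0.000601·1.64e-06) = 3.185e+04 rad/s.
Step 3 — f₀ = ω₀/(2π) = 5069 Hz.
Step 4 — Series Q: Q = ω₀L/R = 3.185e+04·0.000601/44.2 = 0.4331.

(a) f₀ = 5069 Hz  (b) Q = 0.4331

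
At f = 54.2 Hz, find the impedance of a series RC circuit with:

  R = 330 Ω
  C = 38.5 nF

Step 1 — Angular frequency: ω = 2π·f = 2π·54.2 = 340.5 rad/s.
Step 2 — Component impedances:
  R: Z = R = 330 Ω
  C: Z = 1/(jωC) = -j/(ω·C) = 0 - j7.627e+04 Ω
Step 3 — Series combination: Z_total = R + C = 330 - j7.627e+04 Ω = 7.627e+04∠-89.8° Ω.

Z = 330 - j7.627e+04 Ω = 7.627e+04∠-89.8° Ω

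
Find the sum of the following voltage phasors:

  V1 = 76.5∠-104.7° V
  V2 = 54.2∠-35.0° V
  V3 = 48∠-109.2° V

Step 1 — Convert each phasor to rectangular form:
  V1 = 76.5·(cos(-104.7°) + j·sin(-104.7°)) = -19.41 - j74 V
  V2 = 54.2·(cos(-35.0°) + j·sin(-35.0°)) = 44.4 - j31.09 V
  V3 = 48·(cos(-109.2°) + j·sin(-109.2°)) = -15.79 - j45.33 V
Step 2 — Sum components: V_total = 9.2 - j150.4 V.
Step 3 — Convert to polar: |V_total| = 150.7 V, ∠V_total = -86.5°.

V_total = 150.7∠-86.5° V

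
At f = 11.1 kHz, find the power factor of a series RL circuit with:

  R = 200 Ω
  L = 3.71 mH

Step 1 — Angular frequency: ω = 2π·f = 2π·1.11e+04 = 6.974e+04 rad/s.
Step 2 — Component impedances:
  R: Z = R = 200 Ω
  L: Z = jωL = j·6.974e+04·0.00371 = 0 + j258.7 Ω
Step 3 — Series combination: Z_total = R + L = 200 + j258.7 Ω = 327∠52.3° Ω.
Step 4 — Power factor: PF = cos(φ) = Re(Z)/|Z| = 200/327 = 0.6116.
Step 5 — Type: Im(Z) = 258.7 ⇒ lagging (phase φ = 52.3°).

PF = 0.6116 (lagging, φ = 52.3°)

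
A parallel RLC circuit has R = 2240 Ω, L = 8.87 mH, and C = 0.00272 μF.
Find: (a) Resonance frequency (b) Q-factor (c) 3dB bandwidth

Step 1 — Resonance: ω₀ = 1/√(LC) = 1/√(0.00887·2.72e-09) = 2.036e+05 rad/s.
Step 2 — f₀ = ω₀/(2π) = 3.24e+04 Hz.
Step 3 — Parallel Q: Q = R/(ω₀L) = 2240/(2.036e+05·0.00887) = 1.24.
Step 4 — Bandwidth: Δω = ω₀/Q = 1.641e+05 rad/s; BW = Δω/(2π) = 2.612e+04 Hz.

(a) f₀ = 3.24e+04 Hz  (b) Q = 1.24  (c) BW = 2.612e+04 Hz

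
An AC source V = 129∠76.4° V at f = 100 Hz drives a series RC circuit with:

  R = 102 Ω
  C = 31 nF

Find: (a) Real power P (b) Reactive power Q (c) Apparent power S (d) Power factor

Step 1 — Angular frequency: ω = 2π·f = 2π·100 = 628.3 rad/s.
Step 2 — Component impedances:
  R: Z = R = 102 Ω
  C: Z = 1/(jωC) = -j/(ω·C) = 0 - j5.134e+04 Ω
Step 3 — Series combination: Z_total = R + C = 102 - j5.134e+04 Ω = 5.134e+04∠-89.9° Ω.
Step 4 — Source phasor: V = 129∠76.4° V = 30.33 + j125.4 V.
Step 5 — Current: I = V / Z = -0.002441 + j0.0005957 A = 0.002513∠166.3° A.
Step 6 — Complex power: S = V·I* = 0.000644 - j0.3241 VA.
Step 7 — Real power: P = Re(S) = 0.000644 W.
Step 8 — Reactive power: Q = Im(S) = -0.3241 VAR.
Step 9 — Apparent power: |S| = 0.3241 VA.
Step 10 — Power factor: PF = P/|S| = 0.001987 (leading).

(a) P = 0.000644 W  (b) Q = -0.3241 VAR  (c) S = 0.3241 VA  (d) PF = 0.001987 (leading)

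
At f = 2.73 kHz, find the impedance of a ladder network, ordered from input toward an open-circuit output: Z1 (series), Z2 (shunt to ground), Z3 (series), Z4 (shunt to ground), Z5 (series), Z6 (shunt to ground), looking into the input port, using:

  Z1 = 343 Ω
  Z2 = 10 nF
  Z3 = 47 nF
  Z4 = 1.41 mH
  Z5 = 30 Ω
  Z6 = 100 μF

Step 1 — Angular frequency: ω = 2π·f = 2π·2730 = 1.715e+04 rad/s.
Step 2 — Component impedances:
  Z1: Z = R = 343 Ω
  Z2: Z = 1/(jωC) = -j/(ω·C) = 0 - j5830 Ω
  Z3: Z = 1/(jωC) = -j/(ω·C) = 0 - j1240 Ω
  Z4: Z = jωL = j·1.715e+04·0.00141 = 0 + j24.19 Ω
  Z5: Z = R = 30 Ω
  Z6: Z = 1/(jωC) = -j/(ω·C) = 0 - j0.583 Ω
Step 3 — Ladder network (open output): work backward from the far end, alternating series and parallel combinations. Z_in = 351.2 - j1013 Ω = 1072∠-70.9° Ω.

Z = 351.2 - j1013 Ω = 1072∠-70.9° Ω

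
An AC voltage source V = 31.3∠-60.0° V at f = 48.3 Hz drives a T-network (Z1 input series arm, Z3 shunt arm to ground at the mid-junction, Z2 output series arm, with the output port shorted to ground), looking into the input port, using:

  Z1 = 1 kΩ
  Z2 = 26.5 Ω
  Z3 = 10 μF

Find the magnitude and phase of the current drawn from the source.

Step 1 — Angular frequency: ω = 2π·f = 2π·48.3 = 303.5 rad/s.
Step 2 — Component impedances:
  Z1: Z = R = 1000 Ω
  Z2: Z = R = 26.5 Ω
  Z3: Z = 1/(jωC) = -j/(ω·C) = 0 - j329.5 Ω
Step 3 — With the output port shorted to ground, the output series arm Z2 runs from the junction to ground; the shunt arm Z3 also runs from the junction to ground. They appear in parallel: Z3 || Z2 = 26.33 - j2.117 Ω.
Step 4 — Series with input arm Z1: Z_in = Z1 + (Z3 || Z2) = 1026 - j2.117 Ω = 1026∠-0.1° Ω.
Step 5 — Source phasor: V = 31.3∠-60.0° V = 15.65 - j27.11 V.
Step 6 — Ohm's law: I = V / Z_total = (15.65 - j27.11) / (1026 - j2.117) = 0.0153 - j0.02638 A.
Step 7 — Convert to polar: |I| = 0.0305 A, ∠I = -59.9°.

I = 0.0305∠-59.9° A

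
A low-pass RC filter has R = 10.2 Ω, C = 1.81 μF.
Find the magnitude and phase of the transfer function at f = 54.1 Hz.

Step 1 — Angular frequency: ω = 2π·54.1 = 339.9 rad/s.
Step 2 — Transfer function: H(jω) = 1/(1 + jωRC).
Step 3 — Denominator: 1 + jωRC = 1 + j·339.9·10.2·1.81e-06 = 1 + j0.006276.
Step 4 — H = 1 - j0.006275.
Step 5 — Magnitude: |H| = 1 (-0.0 dB); phase: φ = -0.4°.

|H| = 1 (-0.0 dB), φ = -0.4°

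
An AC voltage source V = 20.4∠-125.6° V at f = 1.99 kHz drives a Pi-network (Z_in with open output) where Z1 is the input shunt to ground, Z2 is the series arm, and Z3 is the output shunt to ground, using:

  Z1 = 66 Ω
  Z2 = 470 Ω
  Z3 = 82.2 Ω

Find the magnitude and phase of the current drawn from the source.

Step 1 — Angular frequency: ω = 2π·f = 2π·1990 = 1.25e+04 rad/s.
Step 2 — Component impedances:
  Z1: Z = R = 66 Ω
  Z2: Z = R = 470 Ω
  Z3: Z = R = 82.2 Ω
Step 3 — With open output, the series arm Z2 and the output shunt Z3 appear in series to ground: Z2 + Z3 = 552.2 Ω.
Step 4 — Parallel with input shunt Z1: Z_in = Z1 || (Z2 + Z3) = 58.95 Ω = 58.95∠0.0° Ω.
Step 5 — Source phasor: V = 20.4∠-125.6° V = -11.88 - j16.59 V.
Step 6 — Ohm's law: I = V / Z_total = (-11.88 - j16.59) / (58.95) = -0.2014 - j0.2814 A.
Step 7 — Convert to polar: |I| = 0.346 A, ∠I = -125.6°.

I = 0.346∠-125.6° A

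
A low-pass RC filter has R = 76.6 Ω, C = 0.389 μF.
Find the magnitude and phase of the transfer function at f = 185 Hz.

Step 1 — Angular frequency: ω = 2π·185 = 1162 rad/s.
Step 2 — Transfer function: H(jω) = 1/(1 + jωRC).
Step 3 — Denominator: 1 + jωRC = 1 + j·1162·76.6·3.89e-07 = 1 + j0.03464.
Step 4 — H = 0.9988 - j0.03459.
Step 5 — Magnitude: |H| = 0.9994 (-0.0 dB); phase: φ = -2.0°.

|H| = 0.9994 (-0.0 dB), φ = -2.0°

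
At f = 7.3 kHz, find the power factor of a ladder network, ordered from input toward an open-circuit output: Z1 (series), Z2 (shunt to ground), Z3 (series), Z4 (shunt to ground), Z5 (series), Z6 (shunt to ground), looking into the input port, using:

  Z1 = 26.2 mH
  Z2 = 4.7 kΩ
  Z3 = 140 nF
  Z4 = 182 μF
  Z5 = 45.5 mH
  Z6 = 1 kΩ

Step 1 — Angular frequency: ω = 2π·f = 2π·7300 = 4.587e+04 rad/s.
Step 2 — Component impedances:
  Z1: Z = jωL = j·4.587e+04·0.0262 = 0 + j1202 Ω
  Z2: Z = R = 4700 Ω
  Z3: Z = 1/(jωC) = -j/(ω·C) = 0 - j155.7 Ω
  Z4: Z = 1/(jωC) = -j/(ω·C) = 0 - j0.1198 Ω
  Z5: Z = jωL = j·4.587e+04·0.0455 = 0 + j2087 Ω
  Z6: Z = R = 1000 Ω
Step 3 — Ladder network (open output): work backward from the far end, alternating series and parallel combinations. Z_in = 5.162 + j1046 Ω = 1046∠89.7° Ω.
Step 4 — Power factor: PF = cos(φ) = Re(Z)/|Z| = 5.162/1046 = 0.004935.
Step 5 — Type: Im(Z) = 1046 ⇒ lagging (phase φ = 89.7°).

PF = 0.004935 (lagging, φ = 89.7°)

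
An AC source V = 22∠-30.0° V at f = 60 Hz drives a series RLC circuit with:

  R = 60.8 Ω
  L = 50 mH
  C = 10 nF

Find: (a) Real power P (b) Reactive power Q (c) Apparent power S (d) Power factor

Step 1 — Angular frequency: ω = 2π·f = 2π·60 = 377 rad/s.
Step 2 — Component impedances:
  R: Z = R = 60.8 Ω
  L: Z = jωL = j·377·0.05 = 0 + j18.85 Ω
  C: Z = 1/(jωC) = -j/(ω·C) = 0 - j2.653e+05 Ω
Step 3 — Series combination: Z_total = R + L + C = 60.8 - j2.652e+05 Ω = 2.652e+05∠-90.0° Ω.
Step 4 — Source phasor: V = 22∠-30.0° V = 19.05 - j11 V.
Step 5 — Current: I = V / Z = 4.149e-05 + j7.182e-05 A = 8.294e-05∠60.0° A.
Step 6 — Complex power: S = V·I* = 4.183e-07 - j0.001825 VA.
Step 7 — Real power: P = Re(S) = 4.183e-07 W.
Step 8 — Reactive power: Q = Im(S) = -0.001825 VAR.
Step 9 — Apparent power: |S| = 0.001825 VA.
Step 10 — Power factor: PF = P/|S| = 0.0002292 (leading).

(a) P = 4.183e-07 W  (b) Q = -0.001825 VAR  (c) S = 0.001825 VA  (d) PF = 0.0002292 (leading)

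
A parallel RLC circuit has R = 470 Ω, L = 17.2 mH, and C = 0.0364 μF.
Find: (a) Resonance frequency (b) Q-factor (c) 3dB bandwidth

Step 1 — Resonance: ω₀ = 1/√(LC) = 1/√(0.0172·3.64e-08) = 3.997e+04 rad/s.
Step 2 — f₀ = ω₀/(2π) = 6361 Hz.
Step 3 — Parallel Q: Q = R/(ω₀L) = 470/(3.997e+04·0.0172) = 0.6837.
Step 4 — Bandwidth: Δω = ω₀/Q = 5.845e+04 rad/s; BW = Δω/(2π) = 9303 Hz.

(a) f₀ = 6361 Hz  (b) Q = 0.6837  (c) BW = 9303 Hz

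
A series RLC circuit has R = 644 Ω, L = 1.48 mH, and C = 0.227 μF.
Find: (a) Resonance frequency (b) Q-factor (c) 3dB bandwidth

Step 1 — Resonance: ω₀ = 1/√(LC) = 1/√(0.00148·2.27e-07) = 5.456e+04 rad/s.
Step 2 — f₀ = ω₀/(2π) = 8683 Hz.
Step 3 — Series Q: Q = ω₀L/R = 5.456e+04·0.00148/644 = 0.1254.
Step 4 — Bandwidth: Δω = ω₀/Q = 4.351e+05 rad/s; BW = Δω/(2π) = 6.925e+04 Hz.

(a) f₀ = 8683 Hz  (b) Q = 0.1254  (c) BW = 6.925e+04 Hz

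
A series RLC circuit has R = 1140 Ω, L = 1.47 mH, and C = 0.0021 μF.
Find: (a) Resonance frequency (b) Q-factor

Step 1 — Resonance condition Im(Z)=0 gives ω₀ = 1/√(LC).
Step 2 — ω₀ = 1/√(0.00147·2.1e-09) = 5.692e+05 rad/s.
Step 3 — f₀ = ω₀/(2π) = 9.058e+04 Hz.
Step 4 — Series Q: Q = ω₀L/R = 5.692e+05·0.00147/1140 = 0.7339.

(a) f₀ = 9.058e+04 Hz  (b) Q = 0.7339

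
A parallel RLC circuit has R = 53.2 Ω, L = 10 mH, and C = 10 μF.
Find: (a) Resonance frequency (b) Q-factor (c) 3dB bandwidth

Step 1 — Resonance: ω₀ = 1/√(LC) = 1/√(0.01·1e-05) = 3162 rad/s.
Step 2 — f₀ = ω₀/(2π) = 503.3 Hz.
Step 3 — Parallel Q: Q = R/(ω₀L) = 53.2/(3162·0.01) = 1.682.
Step 4 — Bandwidth: Δω = ω₀/Q = 1880 rad/s; BW = Δω/(2π) = 299.2 Hz.

(a) f₀ = 503.3 Hz  (b) Q = 1.682  (c) BW = 299.2 Hz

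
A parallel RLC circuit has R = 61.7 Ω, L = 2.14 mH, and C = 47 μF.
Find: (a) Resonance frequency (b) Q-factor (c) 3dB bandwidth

Step 1 — Resonance: ω₀ = 1/√(LC) = 1/√(0.00214·4.7e-05) = 3153 rad/s.
Step 2 — f₀ = ω₀/(2π) = 501.8 Hz.
Step 3 — Parallel Q: Q = R/(ω₀L) = 61.7/(3153·0.00214) = 9.144.
Step 4 — Bandwidth: Δω = ω₀/Q = 344.8 rad/s; BW = Δω/(2π) = 54.88 Hz.

(a) f₀ = 501.8 Hz  (b) Q = 9.144  (c) BW = 54.88 Hz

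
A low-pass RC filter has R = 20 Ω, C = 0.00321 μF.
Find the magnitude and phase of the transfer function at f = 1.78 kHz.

Step 1 — Angular frequency: ω = 2π·1780 = 1.118e+04 rad/s.
Step 2 — Transfer function: H(jω) = 1/(1 + jωRC).
Step 3 — Denominator: 1 + jωRC = 1 + j·1.118e+04·20·3.21e-09 = 1 + j0.000718.
Step 4 — H = 1 - j0.000718.
Step 5 — Magnitude: |H| = 1 (-0.0 dB); phase: φ = -0.0°.

|H| = 1 (-0.0 dB), φ = -0.0°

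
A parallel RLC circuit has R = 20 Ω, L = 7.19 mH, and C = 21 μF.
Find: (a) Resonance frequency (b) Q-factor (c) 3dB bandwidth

Step 1 — Resonance: ω₀ = 1/√(LC) = 1/√(0.00719·2.1e-05) = 2574 rad/s.
Step 2 — f₀ = ω₀/(2π) = 409.6 Hz.
Step 3 — Parallel Q: Q = R/(ω₀L) = 20/(2574·0.00719) = 1.081.
Step 4 — Bandwidth: Δω = ω₀/Q = 2381 rad/s; BW = Δω/(2π) = 378.9 Hz.

(a) f₀ = 409.6 Hz  (b) Q = 1.081  (c) BW = 378.9 Hz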